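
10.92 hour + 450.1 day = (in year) 1.234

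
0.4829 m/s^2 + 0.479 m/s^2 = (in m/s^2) 0.9619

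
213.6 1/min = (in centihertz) 356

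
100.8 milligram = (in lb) 0.0002222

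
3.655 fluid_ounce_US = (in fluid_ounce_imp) 3.804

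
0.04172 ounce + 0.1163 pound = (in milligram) 5.394e+04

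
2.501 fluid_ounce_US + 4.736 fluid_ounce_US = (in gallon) 0.05654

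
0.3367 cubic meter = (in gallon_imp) 74.06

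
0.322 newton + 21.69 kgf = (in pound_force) 47.89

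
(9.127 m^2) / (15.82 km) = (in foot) 0.001893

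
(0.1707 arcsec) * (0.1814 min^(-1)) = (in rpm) 2.389e-08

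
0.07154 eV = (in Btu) 1.086e-23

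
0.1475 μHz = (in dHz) 1.475e-06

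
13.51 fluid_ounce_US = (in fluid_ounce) 13.51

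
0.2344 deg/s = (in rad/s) 0.004091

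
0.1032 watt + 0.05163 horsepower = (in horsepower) 0.05177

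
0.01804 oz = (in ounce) 0.01804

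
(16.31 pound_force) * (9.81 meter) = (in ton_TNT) 1.701e-07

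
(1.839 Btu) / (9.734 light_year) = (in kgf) 2.148e-15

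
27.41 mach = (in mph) 2.088e+04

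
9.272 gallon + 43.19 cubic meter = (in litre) 4.323e+04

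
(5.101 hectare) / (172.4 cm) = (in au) 1.978e-07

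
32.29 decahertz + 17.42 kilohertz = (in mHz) 1.774e+07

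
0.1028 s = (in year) 3.26e-09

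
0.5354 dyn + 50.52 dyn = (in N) 0.0005106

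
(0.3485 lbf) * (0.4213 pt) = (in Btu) 2.184e-07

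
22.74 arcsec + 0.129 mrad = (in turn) 3.808e-05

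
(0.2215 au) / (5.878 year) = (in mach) 0.525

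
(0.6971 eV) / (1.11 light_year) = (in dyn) 1.064e-30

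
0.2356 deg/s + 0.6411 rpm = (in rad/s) 0.07125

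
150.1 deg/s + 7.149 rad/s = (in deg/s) 559.7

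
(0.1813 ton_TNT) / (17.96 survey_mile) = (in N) 2.624e+04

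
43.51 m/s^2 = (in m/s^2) 43.51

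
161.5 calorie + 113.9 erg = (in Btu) 0.6405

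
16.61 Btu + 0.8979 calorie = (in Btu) 16.61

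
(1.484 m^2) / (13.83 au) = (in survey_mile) 4.457e-16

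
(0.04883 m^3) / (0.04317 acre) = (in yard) 0.0003057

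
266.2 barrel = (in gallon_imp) 9310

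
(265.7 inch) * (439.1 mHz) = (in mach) 0.008703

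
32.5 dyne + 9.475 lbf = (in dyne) 4.215e+06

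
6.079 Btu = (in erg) 6.414e+10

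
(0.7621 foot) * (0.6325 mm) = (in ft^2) 0.001581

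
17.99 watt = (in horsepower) 0.02412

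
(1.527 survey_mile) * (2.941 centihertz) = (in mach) 0.2123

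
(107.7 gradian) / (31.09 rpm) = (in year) 1.648e-08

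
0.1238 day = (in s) 1.07e+04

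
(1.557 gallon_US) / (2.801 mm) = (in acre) 0.00052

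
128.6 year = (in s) 4.056e+09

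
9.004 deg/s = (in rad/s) 0.1571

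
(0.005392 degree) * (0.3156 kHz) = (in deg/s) 1.702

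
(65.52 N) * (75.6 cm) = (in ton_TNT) 1.184e-08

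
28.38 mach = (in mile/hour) 2.162e+04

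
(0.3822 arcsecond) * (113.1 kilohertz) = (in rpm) 2.001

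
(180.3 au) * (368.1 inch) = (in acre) 6.232e+10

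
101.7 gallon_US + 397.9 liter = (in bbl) 4.924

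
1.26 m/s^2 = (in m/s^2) 1.26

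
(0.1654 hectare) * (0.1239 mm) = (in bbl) 1.289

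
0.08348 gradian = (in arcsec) 270.5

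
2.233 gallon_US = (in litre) 8.453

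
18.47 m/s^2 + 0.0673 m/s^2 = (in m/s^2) 18.54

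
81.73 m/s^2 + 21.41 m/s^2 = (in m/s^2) 103.1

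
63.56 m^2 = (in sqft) 684.2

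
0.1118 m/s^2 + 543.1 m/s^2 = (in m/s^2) 543.2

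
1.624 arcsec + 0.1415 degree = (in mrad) 2.478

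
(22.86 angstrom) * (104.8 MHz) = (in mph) 0.5359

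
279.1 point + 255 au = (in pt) 1.081e+17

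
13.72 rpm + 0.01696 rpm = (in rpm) 13.74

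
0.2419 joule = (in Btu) 0.0002293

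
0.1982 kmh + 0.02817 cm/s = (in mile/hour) 0.1238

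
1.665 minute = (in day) 0.001156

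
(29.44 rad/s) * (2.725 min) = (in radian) 4813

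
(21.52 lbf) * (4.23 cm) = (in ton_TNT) 9.678e-10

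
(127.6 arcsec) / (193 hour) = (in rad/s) 8.904e-10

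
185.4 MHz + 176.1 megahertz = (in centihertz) 3.615e+10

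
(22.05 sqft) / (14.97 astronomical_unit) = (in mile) 5.684e-16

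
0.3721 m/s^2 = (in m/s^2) 0.3721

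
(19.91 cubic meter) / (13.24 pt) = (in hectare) 0.4263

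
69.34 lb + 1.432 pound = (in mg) 3.21e+07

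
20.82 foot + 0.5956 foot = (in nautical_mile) 0.003525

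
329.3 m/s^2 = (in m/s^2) 329.3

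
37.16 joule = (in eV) 2.319e+20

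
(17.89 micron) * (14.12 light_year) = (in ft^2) 2.572e+13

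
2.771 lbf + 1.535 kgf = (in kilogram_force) 2.792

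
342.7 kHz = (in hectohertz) 3427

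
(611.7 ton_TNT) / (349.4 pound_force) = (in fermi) 1.647e+24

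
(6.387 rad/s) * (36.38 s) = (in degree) 1.331e+04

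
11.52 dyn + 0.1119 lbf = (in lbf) 0.1119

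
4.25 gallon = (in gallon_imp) 3.539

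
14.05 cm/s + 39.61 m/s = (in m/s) 39.75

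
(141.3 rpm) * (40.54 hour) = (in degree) 1.237e+08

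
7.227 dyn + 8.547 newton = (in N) 8.547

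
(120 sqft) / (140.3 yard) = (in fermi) 8.69e+13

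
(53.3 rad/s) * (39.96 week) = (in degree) 7.381e+10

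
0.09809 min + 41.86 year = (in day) 1.528e+04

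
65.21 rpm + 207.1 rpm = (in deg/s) 1634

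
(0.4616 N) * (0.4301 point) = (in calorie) 1.674e-05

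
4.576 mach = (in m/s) 1558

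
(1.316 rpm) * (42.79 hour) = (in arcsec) 4.379e+09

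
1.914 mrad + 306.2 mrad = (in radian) 0.3081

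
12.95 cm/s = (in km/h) 0.4662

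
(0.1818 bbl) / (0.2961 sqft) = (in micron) 1.051e+06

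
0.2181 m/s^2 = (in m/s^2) 0.2181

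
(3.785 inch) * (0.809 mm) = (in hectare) 7.778e-09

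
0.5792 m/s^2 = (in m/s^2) 0.5792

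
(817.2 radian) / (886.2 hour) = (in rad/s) 0.0002561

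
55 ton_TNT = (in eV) 1.436e+30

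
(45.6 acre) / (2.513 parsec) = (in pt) 6.746e-09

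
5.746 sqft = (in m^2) 0.5338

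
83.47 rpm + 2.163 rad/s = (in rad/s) 10.9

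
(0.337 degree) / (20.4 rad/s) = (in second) 0.0002883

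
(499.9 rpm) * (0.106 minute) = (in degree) 1.908e+04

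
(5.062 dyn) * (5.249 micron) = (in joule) 2.657e-10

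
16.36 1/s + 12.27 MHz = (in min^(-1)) 7.362e+08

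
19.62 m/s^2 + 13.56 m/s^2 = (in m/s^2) 33.18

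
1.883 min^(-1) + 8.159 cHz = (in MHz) 1.13e-07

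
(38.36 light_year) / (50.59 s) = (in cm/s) 7.174e+17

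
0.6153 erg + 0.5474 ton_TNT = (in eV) 1.43e+28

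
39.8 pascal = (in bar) 0.000398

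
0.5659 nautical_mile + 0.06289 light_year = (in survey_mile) 3.697e+11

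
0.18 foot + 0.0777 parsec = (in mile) 1.49e+12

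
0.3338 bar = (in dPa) 3.338e+05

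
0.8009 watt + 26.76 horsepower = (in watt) 1.996e+04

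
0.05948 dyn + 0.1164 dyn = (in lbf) 3.954e-07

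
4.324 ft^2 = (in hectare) 4.017e-05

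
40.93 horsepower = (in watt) 3.052e+04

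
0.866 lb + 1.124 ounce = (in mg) 4.247e+05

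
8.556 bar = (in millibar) 8556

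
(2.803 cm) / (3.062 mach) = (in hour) 7.468e-09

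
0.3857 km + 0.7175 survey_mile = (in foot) 5054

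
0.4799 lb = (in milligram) 2.177e+05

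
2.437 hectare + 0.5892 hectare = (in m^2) 3.026e+04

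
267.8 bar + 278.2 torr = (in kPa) 2.682e+04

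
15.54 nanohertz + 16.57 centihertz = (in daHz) 0.01657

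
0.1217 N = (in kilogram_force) 0.01241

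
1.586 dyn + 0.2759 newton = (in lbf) 0.06203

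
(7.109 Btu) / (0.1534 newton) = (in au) 3.268e-07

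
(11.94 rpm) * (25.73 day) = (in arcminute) 9.556e+09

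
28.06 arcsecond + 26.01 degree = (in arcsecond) 9.366e+04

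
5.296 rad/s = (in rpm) 50.57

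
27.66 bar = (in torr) 2.075e+04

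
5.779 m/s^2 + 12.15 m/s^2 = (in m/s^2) 17.93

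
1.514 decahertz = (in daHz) 1.514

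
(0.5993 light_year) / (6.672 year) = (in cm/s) 2.695e+09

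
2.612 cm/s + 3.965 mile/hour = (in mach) 0.005282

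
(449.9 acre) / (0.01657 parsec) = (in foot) 1.168e-08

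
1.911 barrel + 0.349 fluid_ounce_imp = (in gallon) 80.26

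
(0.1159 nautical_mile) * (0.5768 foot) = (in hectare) 0.003774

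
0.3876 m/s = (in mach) 0.001138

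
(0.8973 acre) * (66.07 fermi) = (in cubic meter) 2.399e-10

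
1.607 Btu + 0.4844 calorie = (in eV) 1.059e+22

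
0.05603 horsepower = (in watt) 41.78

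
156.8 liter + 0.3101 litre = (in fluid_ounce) 5313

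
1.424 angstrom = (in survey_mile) 8.848e-14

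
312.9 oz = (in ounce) 312.9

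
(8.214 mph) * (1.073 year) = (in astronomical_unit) 0.0008306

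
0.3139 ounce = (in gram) 8.899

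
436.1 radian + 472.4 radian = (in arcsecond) 1.874e+08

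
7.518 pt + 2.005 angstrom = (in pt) 7.518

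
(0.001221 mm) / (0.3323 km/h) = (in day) 1.531e-10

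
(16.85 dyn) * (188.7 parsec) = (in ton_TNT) 2.345e+05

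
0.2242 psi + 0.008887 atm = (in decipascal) 2.446e+04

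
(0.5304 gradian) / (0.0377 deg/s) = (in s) 12.66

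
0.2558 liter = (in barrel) 0.001609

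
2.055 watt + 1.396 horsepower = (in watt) 1043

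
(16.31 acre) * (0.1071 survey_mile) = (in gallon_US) 3.005e+09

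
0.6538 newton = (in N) 0.6538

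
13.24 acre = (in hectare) 5.358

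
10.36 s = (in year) 3.285e-07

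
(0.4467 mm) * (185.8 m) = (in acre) 2.051e-05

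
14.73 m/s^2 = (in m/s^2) 14.73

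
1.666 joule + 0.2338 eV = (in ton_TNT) 3.982e-10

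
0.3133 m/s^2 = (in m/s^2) 0.3133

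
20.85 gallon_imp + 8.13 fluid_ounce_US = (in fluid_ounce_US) 3213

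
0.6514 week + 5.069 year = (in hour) 4.451e+04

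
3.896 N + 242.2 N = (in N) 246.1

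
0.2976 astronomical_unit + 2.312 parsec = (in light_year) 7.541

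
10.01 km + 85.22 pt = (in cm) 1.001e+06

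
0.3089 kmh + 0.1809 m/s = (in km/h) 0.9601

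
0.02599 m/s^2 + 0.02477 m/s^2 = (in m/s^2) 0.05076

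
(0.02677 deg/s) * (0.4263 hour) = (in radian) 0.717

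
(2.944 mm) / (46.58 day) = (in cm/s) 7.315e-08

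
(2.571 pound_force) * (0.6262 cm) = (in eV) 4.47e+17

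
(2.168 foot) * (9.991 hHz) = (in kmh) 2377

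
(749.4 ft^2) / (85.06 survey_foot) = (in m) 2.685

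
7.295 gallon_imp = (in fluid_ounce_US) 1121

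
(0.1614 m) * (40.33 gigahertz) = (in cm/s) 6.509e+11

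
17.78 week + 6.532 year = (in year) 6.873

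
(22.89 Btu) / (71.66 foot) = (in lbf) 248.6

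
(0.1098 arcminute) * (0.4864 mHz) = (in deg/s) 8.901e-07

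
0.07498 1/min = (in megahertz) 1.25e-09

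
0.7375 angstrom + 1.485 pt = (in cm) 0.05239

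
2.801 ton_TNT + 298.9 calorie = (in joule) 1.172e+10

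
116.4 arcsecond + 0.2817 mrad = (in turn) 0.0001346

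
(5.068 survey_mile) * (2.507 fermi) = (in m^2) 2.045e-11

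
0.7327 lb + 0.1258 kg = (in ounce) 16.16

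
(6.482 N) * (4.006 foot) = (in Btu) 0.007502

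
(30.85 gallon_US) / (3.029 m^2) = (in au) 2.577e-13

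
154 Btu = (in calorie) 3.883e+04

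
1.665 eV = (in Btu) 2.528e-22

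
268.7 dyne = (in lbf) 0.0006041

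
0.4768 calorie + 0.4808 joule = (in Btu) 0.002347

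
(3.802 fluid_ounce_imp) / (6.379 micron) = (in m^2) 16.93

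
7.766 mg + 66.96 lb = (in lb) 66.96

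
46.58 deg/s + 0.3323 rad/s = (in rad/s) 1.145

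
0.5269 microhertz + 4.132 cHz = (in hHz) 0.0004132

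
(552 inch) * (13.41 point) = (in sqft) 0.714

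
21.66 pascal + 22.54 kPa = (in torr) 169.2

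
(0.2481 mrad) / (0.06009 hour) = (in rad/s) 1.147e-06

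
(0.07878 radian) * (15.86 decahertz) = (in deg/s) 715.9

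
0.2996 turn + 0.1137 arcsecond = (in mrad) 1882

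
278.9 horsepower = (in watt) 2.08e+05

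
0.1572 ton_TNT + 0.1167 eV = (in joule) 6.577e+08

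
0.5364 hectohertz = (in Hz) 53.64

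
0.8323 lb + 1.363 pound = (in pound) 2.195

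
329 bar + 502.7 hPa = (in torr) 2.471e+05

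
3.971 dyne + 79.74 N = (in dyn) 7.974e+06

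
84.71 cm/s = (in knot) 1.647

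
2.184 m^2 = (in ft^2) 23.51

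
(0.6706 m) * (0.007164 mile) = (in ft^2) 83.22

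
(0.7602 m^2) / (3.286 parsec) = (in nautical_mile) 4.048e-21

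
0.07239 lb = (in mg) 3.284e+04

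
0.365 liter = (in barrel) 0.002296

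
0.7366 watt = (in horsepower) 0.0009878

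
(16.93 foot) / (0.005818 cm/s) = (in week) 0.1467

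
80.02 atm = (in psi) 1176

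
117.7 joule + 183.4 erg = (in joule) 117.7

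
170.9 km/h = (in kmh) 170.9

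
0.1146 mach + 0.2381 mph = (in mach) 0.1149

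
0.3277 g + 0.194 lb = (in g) 88.32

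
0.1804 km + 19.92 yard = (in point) 5.63e+05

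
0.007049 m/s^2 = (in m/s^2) 0.007049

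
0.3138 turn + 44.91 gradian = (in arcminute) 9203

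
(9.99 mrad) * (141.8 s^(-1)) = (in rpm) 13.53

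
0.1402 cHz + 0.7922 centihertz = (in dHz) 0.09324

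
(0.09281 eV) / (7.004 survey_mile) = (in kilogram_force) 1.345e-25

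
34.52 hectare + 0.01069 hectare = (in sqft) 3.717e+06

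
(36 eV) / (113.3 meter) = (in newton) 5.091e-20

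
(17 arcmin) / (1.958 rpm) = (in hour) 6.699e-06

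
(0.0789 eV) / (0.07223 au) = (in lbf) 2.63e-31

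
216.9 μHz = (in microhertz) 216.9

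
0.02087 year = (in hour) 182.8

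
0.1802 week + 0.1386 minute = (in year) 0.003456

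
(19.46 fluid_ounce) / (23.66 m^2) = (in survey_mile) 1.511e-08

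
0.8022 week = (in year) 0.01538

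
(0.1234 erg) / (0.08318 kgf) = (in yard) 1.654e-08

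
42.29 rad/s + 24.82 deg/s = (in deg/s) 2448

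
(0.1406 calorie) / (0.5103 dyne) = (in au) 7.706e-07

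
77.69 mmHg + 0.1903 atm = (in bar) 0.2964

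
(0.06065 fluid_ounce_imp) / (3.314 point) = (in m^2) 0.001474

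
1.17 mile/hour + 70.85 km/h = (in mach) 0.05934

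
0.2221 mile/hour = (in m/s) 0.09929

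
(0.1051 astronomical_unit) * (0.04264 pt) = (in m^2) 2.365e+05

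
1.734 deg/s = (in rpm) 0.289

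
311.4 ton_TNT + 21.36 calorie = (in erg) 1.303e+19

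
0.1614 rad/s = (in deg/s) 9.248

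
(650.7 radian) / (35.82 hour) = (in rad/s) 0.005046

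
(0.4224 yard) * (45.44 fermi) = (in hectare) 1.755e-18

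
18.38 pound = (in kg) 8.337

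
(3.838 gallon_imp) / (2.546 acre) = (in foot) 5.556e-06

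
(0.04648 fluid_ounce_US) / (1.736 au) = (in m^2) 5.293e-18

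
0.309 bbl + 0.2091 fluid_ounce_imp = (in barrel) 0.309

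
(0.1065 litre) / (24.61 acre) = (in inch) 4.21e-08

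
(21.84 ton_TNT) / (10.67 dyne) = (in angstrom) 8.564e+24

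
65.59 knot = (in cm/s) 3374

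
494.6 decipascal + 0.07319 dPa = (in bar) 0.0004947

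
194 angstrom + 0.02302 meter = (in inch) 0.9063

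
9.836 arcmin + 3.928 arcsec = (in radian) 0.00288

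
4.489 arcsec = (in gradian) 0.001385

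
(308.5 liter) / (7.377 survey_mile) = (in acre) 6.421e-09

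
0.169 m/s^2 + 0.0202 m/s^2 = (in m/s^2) 0.1892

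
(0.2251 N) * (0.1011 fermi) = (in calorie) 5.439e-18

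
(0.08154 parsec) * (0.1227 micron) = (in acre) 7.629e+04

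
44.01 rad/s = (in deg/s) 2522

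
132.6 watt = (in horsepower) 0.1778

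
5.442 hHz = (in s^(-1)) 544.2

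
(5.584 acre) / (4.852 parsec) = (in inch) 5.942e-12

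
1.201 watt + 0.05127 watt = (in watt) 1.252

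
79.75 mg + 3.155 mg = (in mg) 82.91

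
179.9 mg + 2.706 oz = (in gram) 76.89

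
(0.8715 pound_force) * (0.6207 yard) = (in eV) 1.373e+19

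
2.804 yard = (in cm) 256.4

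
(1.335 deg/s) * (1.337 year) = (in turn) 1.564e+05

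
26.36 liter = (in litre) 26.36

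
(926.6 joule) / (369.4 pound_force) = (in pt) 1598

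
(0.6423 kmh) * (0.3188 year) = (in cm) 1.794e+08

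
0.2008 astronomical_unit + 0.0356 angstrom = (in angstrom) 3.004e+20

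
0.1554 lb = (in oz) 2.486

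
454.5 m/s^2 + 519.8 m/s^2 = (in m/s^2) 974.3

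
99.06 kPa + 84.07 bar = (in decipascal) 8.506e+07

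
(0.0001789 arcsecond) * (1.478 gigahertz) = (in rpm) 12.24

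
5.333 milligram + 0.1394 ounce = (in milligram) 3957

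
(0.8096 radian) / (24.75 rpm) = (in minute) 0.005206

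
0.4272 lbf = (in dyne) 1.9e+05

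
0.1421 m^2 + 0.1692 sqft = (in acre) 3.9e-05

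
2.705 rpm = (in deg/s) 16.23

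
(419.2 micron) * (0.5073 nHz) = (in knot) 4.134e-13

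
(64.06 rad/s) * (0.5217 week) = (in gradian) 1.287e+09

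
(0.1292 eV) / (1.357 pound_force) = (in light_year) 3.625e-37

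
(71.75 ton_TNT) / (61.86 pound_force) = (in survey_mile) 6.779e+05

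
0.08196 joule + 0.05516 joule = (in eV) 8.558e+17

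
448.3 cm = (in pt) 1.271e+04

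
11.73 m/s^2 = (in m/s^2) 11.73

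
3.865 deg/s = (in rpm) 0.6442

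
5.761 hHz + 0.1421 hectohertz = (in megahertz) 0.0005903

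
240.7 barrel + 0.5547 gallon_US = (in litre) 3.827e+04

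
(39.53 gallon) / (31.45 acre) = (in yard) 1.286e-06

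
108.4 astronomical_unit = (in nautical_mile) 8.756e+09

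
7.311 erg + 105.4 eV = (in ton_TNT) 1.747e-16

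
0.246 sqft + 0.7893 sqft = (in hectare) 9.618e-06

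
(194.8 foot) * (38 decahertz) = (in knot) 4.386e+04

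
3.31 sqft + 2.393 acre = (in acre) 2.393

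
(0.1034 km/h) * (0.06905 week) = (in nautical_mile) 0.6477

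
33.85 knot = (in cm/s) 1741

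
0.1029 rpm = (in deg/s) 0.6174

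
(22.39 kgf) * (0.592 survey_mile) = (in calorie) 5e+04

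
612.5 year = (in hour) 5.366e+06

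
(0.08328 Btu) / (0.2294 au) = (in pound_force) 5.756e-10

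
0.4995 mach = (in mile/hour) 380.5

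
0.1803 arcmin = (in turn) 8.347e-06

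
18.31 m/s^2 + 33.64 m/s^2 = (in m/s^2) 51.95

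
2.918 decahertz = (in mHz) 2.918e+04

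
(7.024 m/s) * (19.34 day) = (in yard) 1.284e+07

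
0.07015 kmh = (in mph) 0.04359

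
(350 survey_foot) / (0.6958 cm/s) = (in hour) 4.259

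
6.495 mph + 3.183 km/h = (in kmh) 13.64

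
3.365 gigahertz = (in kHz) 3.365e+06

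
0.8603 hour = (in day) 0.03585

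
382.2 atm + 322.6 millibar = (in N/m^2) 3.876e+07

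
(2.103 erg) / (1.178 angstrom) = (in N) 1785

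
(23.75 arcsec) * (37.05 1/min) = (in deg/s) 0.004074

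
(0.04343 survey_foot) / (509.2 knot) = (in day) 5.849e-10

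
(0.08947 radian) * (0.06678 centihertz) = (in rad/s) 5.975e-05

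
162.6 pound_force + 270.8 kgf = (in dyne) 3.379e+08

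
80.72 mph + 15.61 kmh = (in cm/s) 4042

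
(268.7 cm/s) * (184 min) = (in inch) 1.168e+06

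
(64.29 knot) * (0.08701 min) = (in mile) 0.1073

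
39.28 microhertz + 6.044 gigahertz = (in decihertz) 6.044e+10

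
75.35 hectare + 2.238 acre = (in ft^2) 8.208e+06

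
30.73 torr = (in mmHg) 30.73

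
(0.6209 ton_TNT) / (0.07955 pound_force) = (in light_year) 7.76e-07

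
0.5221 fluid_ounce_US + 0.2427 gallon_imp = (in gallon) 0.2955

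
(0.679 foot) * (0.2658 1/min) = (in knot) 0.001782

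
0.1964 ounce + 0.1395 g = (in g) 5.707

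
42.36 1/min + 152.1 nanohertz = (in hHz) 0.00706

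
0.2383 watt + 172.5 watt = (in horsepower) 0.2316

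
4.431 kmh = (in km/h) 4.431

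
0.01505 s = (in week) 2.488e-08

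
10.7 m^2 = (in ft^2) 115.2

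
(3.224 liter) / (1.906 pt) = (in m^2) 4.795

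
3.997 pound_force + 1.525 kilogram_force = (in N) 32.73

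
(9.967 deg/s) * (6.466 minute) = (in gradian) 4296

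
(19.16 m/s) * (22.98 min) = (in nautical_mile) 14.26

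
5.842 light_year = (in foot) 1.813e+17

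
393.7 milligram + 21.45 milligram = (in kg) 0.0004151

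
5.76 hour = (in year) 0.0006575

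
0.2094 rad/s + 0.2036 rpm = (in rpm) 2.203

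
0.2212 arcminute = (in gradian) 0.004096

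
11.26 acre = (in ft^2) 4.905e+05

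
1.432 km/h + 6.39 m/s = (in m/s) 6.788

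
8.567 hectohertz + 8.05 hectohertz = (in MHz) 0.001662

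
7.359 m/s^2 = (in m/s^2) 7.359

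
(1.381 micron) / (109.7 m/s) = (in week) 2.081e-14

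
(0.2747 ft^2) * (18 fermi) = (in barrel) 2.889e-15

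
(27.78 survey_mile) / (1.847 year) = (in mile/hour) 0.001717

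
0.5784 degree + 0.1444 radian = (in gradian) 9.835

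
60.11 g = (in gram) 60.11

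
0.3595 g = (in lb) 0.0007926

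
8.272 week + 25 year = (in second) 7.934e+08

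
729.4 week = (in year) 13.99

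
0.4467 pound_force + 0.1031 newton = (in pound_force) 0.4699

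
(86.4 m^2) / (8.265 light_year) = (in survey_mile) 6.866e-19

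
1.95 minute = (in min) 1.95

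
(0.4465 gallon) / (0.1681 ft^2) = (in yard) 0.1184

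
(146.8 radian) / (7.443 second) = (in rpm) 188.3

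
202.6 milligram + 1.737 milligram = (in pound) 0.0004505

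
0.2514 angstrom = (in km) 2.514e-14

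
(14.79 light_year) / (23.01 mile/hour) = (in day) 1.574e+11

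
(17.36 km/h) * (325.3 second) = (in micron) 1.569e+09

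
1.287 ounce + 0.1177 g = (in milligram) 3.66e+04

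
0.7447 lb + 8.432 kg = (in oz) 309.3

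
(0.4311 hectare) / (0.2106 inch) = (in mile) 500.8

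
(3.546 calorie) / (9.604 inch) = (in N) 60.82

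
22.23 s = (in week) 3.676e-05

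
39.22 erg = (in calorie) 9.374e-07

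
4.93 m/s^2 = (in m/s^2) 4.93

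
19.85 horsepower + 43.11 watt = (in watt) 1.485e+04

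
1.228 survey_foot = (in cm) 37.43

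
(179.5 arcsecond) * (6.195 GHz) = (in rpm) 5.148e+07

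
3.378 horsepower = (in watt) 2519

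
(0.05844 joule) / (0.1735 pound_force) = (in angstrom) 7.572e+08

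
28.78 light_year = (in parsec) 8.824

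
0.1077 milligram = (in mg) 0.1077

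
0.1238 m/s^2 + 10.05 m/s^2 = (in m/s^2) 10.17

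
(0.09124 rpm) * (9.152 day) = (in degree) 4.329e+05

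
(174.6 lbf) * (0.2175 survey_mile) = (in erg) 2.719e+12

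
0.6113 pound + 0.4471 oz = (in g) 290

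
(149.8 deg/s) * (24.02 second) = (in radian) 62.8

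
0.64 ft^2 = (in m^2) 0.05946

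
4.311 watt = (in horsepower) 0.005781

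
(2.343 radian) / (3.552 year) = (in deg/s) 1.198e-06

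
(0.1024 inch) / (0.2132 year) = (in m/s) 3.868e-10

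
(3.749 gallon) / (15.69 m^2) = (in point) 2.564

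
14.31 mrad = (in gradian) 0.911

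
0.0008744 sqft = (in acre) 2.007e-08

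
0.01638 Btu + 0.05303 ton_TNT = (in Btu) 2.103e+05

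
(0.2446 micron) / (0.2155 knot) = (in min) 3.677e-08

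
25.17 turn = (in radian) 158.1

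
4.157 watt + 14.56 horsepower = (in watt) 1.086e+04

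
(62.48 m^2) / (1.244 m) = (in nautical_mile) 0.02712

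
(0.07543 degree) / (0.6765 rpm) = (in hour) 5.162e-06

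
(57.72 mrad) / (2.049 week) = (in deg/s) 2.669e-06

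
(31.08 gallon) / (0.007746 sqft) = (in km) 0.1635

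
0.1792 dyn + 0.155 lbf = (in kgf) 0.07031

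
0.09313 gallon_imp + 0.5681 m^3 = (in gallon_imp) 125.1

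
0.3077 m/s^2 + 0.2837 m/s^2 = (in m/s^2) 0.5914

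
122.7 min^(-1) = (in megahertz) 2.045e-06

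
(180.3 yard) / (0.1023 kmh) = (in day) 0.06715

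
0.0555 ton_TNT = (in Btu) 2.201e+05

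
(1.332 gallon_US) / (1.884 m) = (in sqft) 0.02881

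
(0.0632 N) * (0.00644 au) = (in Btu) 5.771e+04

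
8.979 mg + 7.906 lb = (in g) 3586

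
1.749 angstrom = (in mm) 1.749e-07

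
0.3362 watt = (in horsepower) 0.0004509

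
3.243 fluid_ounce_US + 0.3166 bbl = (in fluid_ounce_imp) 1775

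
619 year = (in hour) 5.422e+06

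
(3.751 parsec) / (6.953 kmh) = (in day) 6.936e+11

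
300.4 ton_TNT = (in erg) 1.257e+19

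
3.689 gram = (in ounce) 0.1301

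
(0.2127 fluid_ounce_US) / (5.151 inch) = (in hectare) 4.808e-09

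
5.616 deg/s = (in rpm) 0.936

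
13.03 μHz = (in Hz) 1.303e-05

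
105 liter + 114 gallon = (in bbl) 3.375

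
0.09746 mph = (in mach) 0.000128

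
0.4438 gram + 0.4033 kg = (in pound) 0.8901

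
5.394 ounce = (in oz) 5.394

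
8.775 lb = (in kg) 3.98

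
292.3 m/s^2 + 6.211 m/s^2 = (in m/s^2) 298.5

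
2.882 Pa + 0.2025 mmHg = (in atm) 0.0002949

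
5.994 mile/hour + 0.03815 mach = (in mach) 0.04602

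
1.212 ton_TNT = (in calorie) 1.212e+09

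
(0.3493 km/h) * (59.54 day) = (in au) 3.337e-06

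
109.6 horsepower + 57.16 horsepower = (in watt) 1.244e+05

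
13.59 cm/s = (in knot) 0.2642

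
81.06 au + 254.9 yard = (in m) 1.213e+13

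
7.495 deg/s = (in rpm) 1.249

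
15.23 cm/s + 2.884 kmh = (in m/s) 0.9534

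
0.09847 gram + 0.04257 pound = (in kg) 0.01941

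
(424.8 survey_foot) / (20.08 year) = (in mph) 4.574e-07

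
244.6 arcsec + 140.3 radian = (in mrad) 1.403e+05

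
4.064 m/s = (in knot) 7.9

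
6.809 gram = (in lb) 0.01501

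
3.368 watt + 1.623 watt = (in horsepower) 0.006693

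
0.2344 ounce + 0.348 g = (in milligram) 6993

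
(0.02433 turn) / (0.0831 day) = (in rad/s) 2.129e-05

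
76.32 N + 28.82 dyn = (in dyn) 7.632e+06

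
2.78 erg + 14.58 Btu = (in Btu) 14.58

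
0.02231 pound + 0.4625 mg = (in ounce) 0.357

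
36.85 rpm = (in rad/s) 3.859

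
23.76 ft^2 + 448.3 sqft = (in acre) 0.01084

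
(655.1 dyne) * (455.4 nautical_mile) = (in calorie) 1321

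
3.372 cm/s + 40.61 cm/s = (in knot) 0.8549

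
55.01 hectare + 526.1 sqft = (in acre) 135.9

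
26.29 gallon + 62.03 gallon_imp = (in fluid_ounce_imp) 1.343e+04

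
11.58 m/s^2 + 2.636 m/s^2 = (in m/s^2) 14.22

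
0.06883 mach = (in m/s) 23.44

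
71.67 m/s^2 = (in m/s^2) 71.67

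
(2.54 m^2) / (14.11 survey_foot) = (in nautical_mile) 0.0003189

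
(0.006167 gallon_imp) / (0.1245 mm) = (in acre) 5.564e-05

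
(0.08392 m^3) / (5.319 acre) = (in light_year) 4.121e-22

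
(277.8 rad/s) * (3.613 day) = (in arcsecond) 1.789e+13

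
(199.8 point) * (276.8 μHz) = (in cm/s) 0.001951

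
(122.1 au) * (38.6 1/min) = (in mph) 2.629e+13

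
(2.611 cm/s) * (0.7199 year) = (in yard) 6.483e+05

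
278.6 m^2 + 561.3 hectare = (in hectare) 561.3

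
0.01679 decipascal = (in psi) 2.435e-07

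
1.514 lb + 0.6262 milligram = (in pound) 1.514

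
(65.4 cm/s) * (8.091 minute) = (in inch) 1.25e+04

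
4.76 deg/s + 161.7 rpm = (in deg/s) 975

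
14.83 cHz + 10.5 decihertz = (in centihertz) 119.8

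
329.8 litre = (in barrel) 2.074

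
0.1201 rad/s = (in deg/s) 6.881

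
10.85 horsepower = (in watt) 8091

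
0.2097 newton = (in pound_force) 0.04714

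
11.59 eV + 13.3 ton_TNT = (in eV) 3.473e+29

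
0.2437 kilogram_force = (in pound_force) 0.5373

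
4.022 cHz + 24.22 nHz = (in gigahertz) 4.022e-11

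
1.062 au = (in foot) 5.212e+11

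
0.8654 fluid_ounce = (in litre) 0.02559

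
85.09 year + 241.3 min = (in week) 4437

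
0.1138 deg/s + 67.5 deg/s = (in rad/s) 1.18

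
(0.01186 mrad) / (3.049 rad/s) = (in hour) 1.08e-09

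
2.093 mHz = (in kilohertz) 2.093e-06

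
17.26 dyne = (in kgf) 1.76e-05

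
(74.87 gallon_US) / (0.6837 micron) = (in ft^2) 4.462e+06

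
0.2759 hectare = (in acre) 0.6818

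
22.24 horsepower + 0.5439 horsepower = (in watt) 1.699e+04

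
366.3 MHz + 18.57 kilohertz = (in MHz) 366.3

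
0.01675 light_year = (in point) 4.492e+17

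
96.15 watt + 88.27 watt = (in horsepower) 0.2473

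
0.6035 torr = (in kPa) 0.08046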